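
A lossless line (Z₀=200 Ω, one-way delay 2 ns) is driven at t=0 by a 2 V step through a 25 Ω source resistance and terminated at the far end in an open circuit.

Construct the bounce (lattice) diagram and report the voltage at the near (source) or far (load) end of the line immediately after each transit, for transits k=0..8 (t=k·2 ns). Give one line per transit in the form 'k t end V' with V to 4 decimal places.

0 0 source 1.7778
1 2 load 3.5556
2 4 source 2.1728
3 6 load 0.7901
4 8 source 1.8656
5 10 load 2.9410
6 12 source 2.1046
7 14 load 1.2681
8 16 source 1.9187

Γ_L=1.000000, Γ_S=-0.777778; launch V₁=2·200/225=1.777778
k=0 src: V=1.7778
k=1 load: inc=1.777778, refl=1.777778·1.000000=1.7778; V=0.000000+1.777778+1.777778=3.5556
k=2 src: inc=1.777778, refl=1.777778·-0.777778=-1.3827; V=1.777778+1.777778+-1.382716=2.1728
k=3 load: inc=-1.382716, refl=-1.382716·1.000000=-1.3827; V=3.555556+-1.382716+-1.382716=0.7901
k=4 src: inc=-1.382716, refl=-1.382716·-0.777778=1.0754; V=2.172840+-1.382716+1.075446=1.8656
k=5 load: inc=1.075446, refl=1.075446·1.000000=1.0754; V=0.790123+1.075446+1.075446=2.9410
k=6 src: inc=1.075446, refl=1.075446·-0.777778=-0.8365; V=1.865569+1.075446+-0.836458=2.1046
k=7 load: inc=-0.836458, refl=-0.836458·1.000000=-0.8365; V=2.941015+-0.836458+-0.836458=1.2681
k=8 src: inc=-0.836458, refl=-0.836458·-0.777778=0.6506; V=2.104557+-0.836458+0.650578=1.9187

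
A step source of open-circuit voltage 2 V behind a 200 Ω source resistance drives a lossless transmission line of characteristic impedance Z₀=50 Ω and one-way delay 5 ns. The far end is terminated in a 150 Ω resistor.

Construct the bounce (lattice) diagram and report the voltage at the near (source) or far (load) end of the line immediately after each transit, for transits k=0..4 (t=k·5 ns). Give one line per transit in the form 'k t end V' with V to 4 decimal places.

Γ_L=0.500000, Γ_S=0.600000; launch V₁=2·50/250=0.400000
k=0 src: V=0.4000
k=1 load: inc=0.400000, refl=0.400000·0.500000=0.2000; V=0.000000+0.400000+0.200000=0.6000
k=2 src: inc=0.200000, refl=0.200000·0.600000=0.1200; V=0.400000+0.200000+0.120000=0.7200
k=3 load: inc=0.120000, refl=0.120000·0.500000=0.0600; V=0.600000+0.120000+0.060000=0.7800
k=4 src: inc=0.060000, refl=0.060000·0.600000=0.0360; V=0.720000+0.060000+0.036000=0.8160

0 0 source 0.4000
1 5 load 0.6000
2 10 source 0.7200
3 15 load 0.7800
4 20 source 0.8160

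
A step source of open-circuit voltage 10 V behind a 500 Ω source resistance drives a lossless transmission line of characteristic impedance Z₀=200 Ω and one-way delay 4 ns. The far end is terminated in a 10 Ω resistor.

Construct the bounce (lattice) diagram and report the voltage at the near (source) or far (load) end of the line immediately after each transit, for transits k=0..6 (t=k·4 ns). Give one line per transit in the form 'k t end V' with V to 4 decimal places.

Γ_L=-0.904762, Γ_S=0.428571; launch V₁=10·200/700=2.857143
k=0 src: V=2.8571
k=1 load: inc=2.857143, refl=2.857143·-0.904762=-2.5850; V=0.000000+2.857143+-2.585034=0.2721
k=2 src: inc=-2.585034, refl=-2.585034·0.428571=-1.1079; V=2.857143+-2.585034+-1.107872=-0.8358
k=3 load: inc=-1.107872, refl=-1.107872·-0.904762=1.0024; V=0.272109+-1.107872+1.002360=0.1666
k=4 src: inc=1.002360, refl=1.002360·0.428571=0.4296; V=-0.835763+1.002360+0.429583=0.5962
k=5 load: inc=0.429583, refl=0.429583·-0.904762=-0.3887; V=0.166597+0.429583+-0.388670=0.2075
k=6 src: inc=-0.388670, refl=-0.388670·0.428571=-0.1666; V=0.596180+-0.388670+-0.166573=0.0409

0 0 source 2.8571
1 4 load 0.2721
2 8 source -0.8358
3 12 load 0.1666
4 16 source 0.5962
5 20 load 0.2075
6 24 source 0.0409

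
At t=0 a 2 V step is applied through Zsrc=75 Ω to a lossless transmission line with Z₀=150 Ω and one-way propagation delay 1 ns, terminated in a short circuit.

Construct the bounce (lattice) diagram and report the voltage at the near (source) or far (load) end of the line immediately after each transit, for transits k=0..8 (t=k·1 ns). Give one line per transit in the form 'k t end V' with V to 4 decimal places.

Γ_L=-1.000000, Γ_S=-0.333333; launch V₁=2·150/225=1.333333
k=0 src: V=1.3333
k=1 load: inc=1.333333, refl=1.333333·-1.000000=-1.3333; V=0.000000+1.333333+-1.333333=0.0000
k=2 src: inc=-1.333333, refl=-1.333333·-0.333333=0.4444; V=1.333333+-1.333333+0.444444=0.4444
k=3 load: inc=0.444444, refl=0.444444·-1.000000=-0.4444; V=0.000000+0.444444+-0.444444=0.0000
k=4 src: inc=-0.444444, refl=-0.444444·-0.333333=0.1481; V=0.444444+-0.444444+0.148148=0.1481
k=5 load: inc=0.148148, refl=0.148148·-1.000000=-0.1481; V=0.000000+0.148148+-0.148148=0.0000
k=6 src: inc=-0.148148, refl=-0.148148·-0.333333=0.0494; V=0.148148+-0.148148+0.049383=0.0494
k=7 load: inc=0.049383, refl=0.049383·-1.000000=-0.0494; V=0.000000+0.049383+-0.049383=0.0000
k=8 src: inc=-0.049383, refl=-0.049383·-0.333333=0.0165; V=0.049383+-0.049383+0.016461=0.0165

0 0 source 1.3333
1 1 load 0.0000
2 2 source 0.4444
3 3 load 0.0000
4 4 source 0.1481
5 5 load 0.0000
6 6 source 0.0494
7 7 load 0.0000
8 8 source 0.0165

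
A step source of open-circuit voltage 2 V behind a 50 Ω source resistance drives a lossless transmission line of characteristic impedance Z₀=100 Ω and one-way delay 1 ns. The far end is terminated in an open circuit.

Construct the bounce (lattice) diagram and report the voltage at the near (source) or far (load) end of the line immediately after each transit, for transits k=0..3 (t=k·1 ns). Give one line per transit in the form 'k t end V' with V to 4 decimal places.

Γ_L=1.000000, Γ_S=-0.333333; launch V₁=2·100/150=1.333333
k=0 src: V=1.3333
k=1 load: inc=1.333333, refl=1.333333·1.000000=1.3333; V=0.000000+1.333333+1.333333=2.6667
k=2 src: inc=1.333333, refl=1.333333·-0.333333=-0.4444; V=1.333333+1.333333+-0.444444=2.2222
k=3 load: inc=-0.444444, refl=-0.444444·1.000000=-0.4444; V=2.666667+-0.444444+-0.444444=1.7778

0 0 source 1.3333
1 1 load 2.6667
2 2 source 2.2222
3 3 load 1.7778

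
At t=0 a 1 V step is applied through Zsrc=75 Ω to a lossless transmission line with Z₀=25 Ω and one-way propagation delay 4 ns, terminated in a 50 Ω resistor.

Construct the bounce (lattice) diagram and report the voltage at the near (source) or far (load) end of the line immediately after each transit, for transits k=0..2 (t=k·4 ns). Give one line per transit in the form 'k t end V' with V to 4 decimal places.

Γ_L=0.333333, Γ_S=0.500000; launch V₁=1·25/100=0.250000
k=0 src: V=0.2500
k=1 load: inc=0.250000, refl=0.250000·0.333333=0.0833; V=0.000000+0.250000+0.083333=0.3333
k=2 src: inc=0.083333, refl=0.083333·0.500000=0.0417; V=0.250000+0.083333+0.041667=0.3750

0 0 source 0.2500
1 4 load 0.3333
2 8 source 0.3750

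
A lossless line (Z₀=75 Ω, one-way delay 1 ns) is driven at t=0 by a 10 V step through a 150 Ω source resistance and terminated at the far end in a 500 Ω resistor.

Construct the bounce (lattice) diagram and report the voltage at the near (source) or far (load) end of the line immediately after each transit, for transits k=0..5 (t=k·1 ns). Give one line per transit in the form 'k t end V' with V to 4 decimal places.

0 0 source 3.3333
1 1 load 5.7971
2 2 source 6.6184
3 3 load 7.2254
4 4 source 7.4277
5 5 load 7.5773

Γ_L=0.739130, Γ_S=0.333333; launch V₁=10·75/225=3.333333
k=0 src: V=3.3333
k=1 load: inc=3.333333, refl=3.333333·0.739130=2.4638; V=0.000000+3.333333+2.463768=5.7971
k=2 src: inc=2.463768, refl=2.463768·0.333333=0.8213; V=3.333333+2.463768+0.821256=6.6184
k=3 load: inc=0.821256, refl=0.821256·0.739130=0.6070; V=5.797101+0.821256+0.607015=7.2254
k=4 src: inc=0.607015, refl=0.607015·0.333333=0.2023; V=6.618357+0.607015+0.202338=7.4277
k=5 load: inc=0.202338, refl=0.202338·0.739130=0.1496; V=7.225373+0.202338+0.149555=7.5773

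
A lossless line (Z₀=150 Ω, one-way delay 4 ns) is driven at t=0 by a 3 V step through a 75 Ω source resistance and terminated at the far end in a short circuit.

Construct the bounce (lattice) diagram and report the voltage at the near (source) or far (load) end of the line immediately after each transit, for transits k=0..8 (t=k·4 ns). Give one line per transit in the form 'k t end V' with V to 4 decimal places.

Γ_L=-1.000000, Γ_S=-0.333333; launch V₁=3·150/225=2.000000
k=0 src: V=2.0000
k=1 load: inc=2.000000, refl=2.000000·-1.000000=-2.0000; V=0.000000+2.000000+-2.000000=0.0000
k=2 src: inc=-2.000000, refl=-2.000000·-0.333333=0.6667; V=2.000000+-2.000000+0.666667=0.6667
k=3 load: inc=0.666667, refl=0.666667·-1.000000=-0.6667; V=0.000000+0.666667+-0.666667=0.0000
k=4 src: inc=-0.666667, refl=-0.666667·-0.333333=0.2222; V=0.666667+-0.666667+0.222222=0.2222
k=5 load: inc=0.222222, refl=0.222222·-1.000000=-0.2222; V=0.000000+0.222222+-0.222222=0.0000
k=6 src: inc=-0.222222, refl=-0.222222·-0.333333=0.0741; V=0.222222+-0.222222+0.074074=0.0741
k=7 load: inc=0.074074, refl=0.074074·-1.000000=-0.0741; V=0.000000+0.074074+-0.074074=0.0000
k=8 src: inc=-0.074074, refl=-0.074074·-0.333333=0.0247; V=0.074074+-0.074074+0.024691=0.0247

0 0 source 2.0000
1 4 load 0.0000
2 8 source 0.6667
3 12 load 0.0000
4 16 source 0.2222
5 20 load 0.0000
6 24 source 0.0741
7 28 load 0.0000
8 32 source 0.0247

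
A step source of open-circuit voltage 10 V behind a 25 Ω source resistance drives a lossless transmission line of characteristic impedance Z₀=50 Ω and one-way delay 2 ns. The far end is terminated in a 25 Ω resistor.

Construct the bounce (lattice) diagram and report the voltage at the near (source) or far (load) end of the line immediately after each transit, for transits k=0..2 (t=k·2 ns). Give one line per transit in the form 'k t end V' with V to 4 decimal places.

Γ_L=-0.333333, Γ_S=-0.333333; launch V₁=10·50/75=6.666667
k=0 src: V=6.6667
k=1 load: inc=6.666667, refl=6.666667·-0.333333=-2.2222; V=0.000000+6.666667+-2.222222=4.4444
k=2 src: inc=-2.222222, refl=-2.222222·-0.333333=0.7407; V=6.666667+-2.222222+0.740741=5.1852

0 0 source 6.6667
1 2 load 4.4444
2 4 source 5.1852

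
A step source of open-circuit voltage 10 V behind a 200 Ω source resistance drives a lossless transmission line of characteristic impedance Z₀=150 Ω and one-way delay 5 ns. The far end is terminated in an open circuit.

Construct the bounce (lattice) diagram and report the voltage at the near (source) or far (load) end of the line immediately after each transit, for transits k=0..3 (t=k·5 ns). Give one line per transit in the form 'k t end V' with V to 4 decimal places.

Γ_L=1.000000, Γ_S=0.142857; launch V₁=10·150/350=4.285714
k=0 src: V=4.2857
k=1 load: inc=4.285714, refl=4.285714·1.000000=4.2857; V=0.000000+4.285714+4.285714=8.5714
k=2 src: inc=4.285714, refl=4.285714·0.142857=0.6122; V=4.285714+4.285714+0.612245=9.1837
k=3 load: inc=0.612245, refl=0.612245·1.000000=0.6122; V=8.571429+0.612245+0.612245=9.7959

0 0 source 4.2857
1 5 load 8.5714
2 10 source 9.1837
3 15 load 9.7959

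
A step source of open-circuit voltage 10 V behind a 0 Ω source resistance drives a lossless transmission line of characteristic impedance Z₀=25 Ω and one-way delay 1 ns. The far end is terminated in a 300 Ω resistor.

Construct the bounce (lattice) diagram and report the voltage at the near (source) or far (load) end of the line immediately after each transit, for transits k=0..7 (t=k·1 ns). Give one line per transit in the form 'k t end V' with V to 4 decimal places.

Γ_L=0.846154, Γ_S=-1.000000; launch V₁=10·25/25=10.000000
k=0 src: V=10.0000
k=1 load: inc=10.000000, refl=10.000000·0.846154=8.4615; V=0.000000+10.000000+8.461538=18.4615
k=2 src: inc=8.461538, refl=8.461538·-1.000000=-8.4615; V=10.000000+8.461538+-8.461538=10.0000
k=3 load: inc=-8.461538, refl=-8.461538·0.846154=-7.1598; V=18.461538+-8.461538+-7.159763=2.8402
k=4 src: inc=-7.159763, refl=-7.159763·-1.000000=7.1598; V=10.000000+-7.159763+7.159763=10.0000
k=5 load: inc=7.159763, refl=7.159763·0.846154=6.0583; V=2.840237+7.159763+6.058261=16.0583
k=6 src: inc=6.058261, refl=6.058261·-1.000000=-6.0583; V=10.000000+6.058261+-6.058261=10.0000
k=7 load: inc=-6.058261, refl=-6.058261·0.846154=-5.1262; V=16.058261+-6.058261+-5.126221=4.8738

0 0 source 10.0000
1 1 load 18.4615
2 2 source 10.0000
3 3 load 2.8402
4 4 source 10.0000
5 5 load 16.0583
6 6 source 10.0000
7 7 load 4.8738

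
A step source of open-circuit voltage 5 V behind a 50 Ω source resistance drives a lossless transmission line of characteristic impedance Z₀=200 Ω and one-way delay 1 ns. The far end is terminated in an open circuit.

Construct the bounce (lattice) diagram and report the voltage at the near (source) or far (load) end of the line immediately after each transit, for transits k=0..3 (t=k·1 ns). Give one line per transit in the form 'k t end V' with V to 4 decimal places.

Γ_L=1.000000, Γ_S=-0.600000; launch V₁=5·200/250=4.000000
k=0 src: V=4.0000
k=1 load: inc=4.000000, refl=4.000000·1.000000=4.0000; V=0.000000+4.000000+4.000000=8.0000
k=2 src: inc=4.000000, refl=4.000000·-0.600000=-2.4000; V=4.000000+4.000000+-2.400000=5.6000
k=3 load: inc=-2.400000, refl=-2.400000·1.000000=-2.4000; V=8.000000+-2.400000+-2.400000=3.2000

0 0 source 4.0000
1 1 load 8.0000
2 2 source 5.6000
3 3 load 3.2000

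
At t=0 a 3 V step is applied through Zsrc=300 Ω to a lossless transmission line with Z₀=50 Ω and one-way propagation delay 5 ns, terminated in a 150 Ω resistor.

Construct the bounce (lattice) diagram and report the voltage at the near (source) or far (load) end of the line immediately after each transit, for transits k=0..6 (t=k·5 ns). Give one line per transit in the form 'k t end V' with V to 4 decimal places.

Γ_L=0.500000, Γ_S=0.714286; launch V₁=3·50/350=0.428571
k=0 src: V=0.4286
k=1 load: inc=0.428571, refl=0.428571·0.500000=0.2143; V=0.000000+0.428571+0.214286=0.6429
k=2 src: inc=0.214286, refl=0.214286·0.714286=0.1531; V=0.428571+0.214286+0.153061=0.7959
k=3 load: inc=0.153061, refl=0.153061·0.500000=0.0765; V=0.642857+0.153061+0.076531=0.8724
k=4 src: inc=0.076531, refl=0.076531·0.714286=0.0547; V=0.795918+0.076531+0.054665=0.9271
k=5 load: inc=0.054665, refl=0.054665·0.500000=0.0273; V=0.872449+0.054665+0.027332=0.9544
k=6 src: inc=0.027332, refl=0.027332·0.714286=0.0195; V=0.927114+0.027332+0.019523=0.9740

0 0 source 0.4286
1 5 load 0.6429
2 10 source 0.7959
3 15 load 0.8724
4 20 source 0.9271
5 25 load 0.9544
6 30 source 0.9740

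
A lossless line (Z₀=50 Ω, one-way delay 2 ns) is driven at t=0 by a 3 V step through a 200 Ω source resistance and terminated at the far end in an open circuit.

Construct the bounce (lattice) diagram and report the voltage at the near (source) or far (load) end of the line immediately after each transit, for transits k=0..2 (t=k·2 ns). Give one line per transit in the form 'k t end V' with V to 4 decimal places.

0 0 source 0.6000
1 2 load 1.2000
2 4 source 1.5600

Γ_L=1.000000, Γ_S=0.600000; launch V₁=3·50/250=0.600000
k=0 src: V=0.6000
k=1 load: inc=0.600000, refl=0.600000·1.000000=0.6000; V=0.000000+0.600000+0.600000=1.2000
k=2 src: inc=0.600000, refl=0.600000·0.600000=0.3600; V=0.600000+0.600000+0.360000=1.5600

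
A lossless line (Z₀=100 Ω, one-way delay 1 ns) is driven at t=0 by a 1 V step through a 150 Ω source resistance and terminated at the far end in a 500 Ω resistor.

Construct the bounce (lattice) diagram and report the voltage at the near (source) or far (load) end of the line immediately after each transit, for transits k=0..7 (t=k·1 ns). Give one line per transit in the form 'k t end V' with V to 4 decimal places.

Γ_L=0.666667, Γ_S=0.200000; launch V₁=1·100/250=0.400000
k=0 src: V=0.4000
k=1 load: inc=0.400000, refl=0.400000·0.666667=0.2667; V=0.000000+0.400000+0.266667=0.6667
k=2 src: inc=0.266667, refl=0.266667·0.200000=0.0533; V=0.400000+0.266667+0.053333=0.7200
k=3 load: inc=0.053333, refl=0.053333·0.666667=0.0356; V=0.666667+0.053333+0.035556=0.7556
k=4 src: inc=0.035556, refl=0.035556·0.200000=0.0071; V=0.720000+0.035556+0.007111=0.7627
k=5 load: inc=0.007111, refl=0.007111·0.666667=0.0047; V=0.755556+0.007111+0.004741=0.7674
k=6 src: inc=0.004741, refl=0.004741·0.200000=0.0009; V=0.762667+0.004741+0.000948=0.7684
k=7 load: inc=0.000948, refl=0.000948·0.666667=0.0006; V=0.767407+0.000948+0.000632=0.7690

0 0 source 0.4000
1 1 load 0.6667
2 2 source 0.7200
3 3 load 0.7556
4 4 source 0.7627
5 5 load 0.7674
6 6 source 0.7684
7 7 load 0.7690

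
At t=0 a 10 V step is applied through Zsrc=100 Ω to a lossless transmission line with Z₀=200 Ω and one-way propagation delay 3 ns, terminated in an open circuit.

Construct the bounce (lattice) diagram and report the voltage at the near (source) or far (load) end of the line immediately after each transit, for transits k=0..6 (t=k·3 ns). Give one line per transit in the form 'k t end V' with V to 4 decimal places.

0 0 source 6.6667
1 3 load 13.3333
2 6 source 11.1111
3 9 load 8.8889
4 12 source 9.6296
5 15 load 10.3704
6 18 source 10.1235

Γ_L=1.000000, Γ_S=-0.333333; launch V₁=10·200/300=6.666667
k=0 src: V=6.6667
k=1 load: inc=6.666667, refl=6.666667·1.000000=6.6667; V=0.000000+6.666667+6.666667=13.3333
k=2 src: inc=6.666667, refl=6.666667·-0.333333=-2.2222; V=6.666667+6.666667+-2.222222=11.1111
k=3 load: inc=-2.222222, refl=-2.222222·1.000000=-2.2222; V=13.333333+-2.222222+-2.222222=8.8889
k=4 src: inc=-2.222222, refl=-2.222222·-0.333333=0.7407; V=11.111111+-2.222222+0.740741=9.6296
k=5 load: inc=0.740741, refl=0.740741·1.000000=0.7407; V=8.888889+0.740741+0.740741=10.3704
k=6 src: inc=0.740741, refl=0.740741·-0.333333=-0.2469; V=9.629630+0.740741+-0.246914=10.1235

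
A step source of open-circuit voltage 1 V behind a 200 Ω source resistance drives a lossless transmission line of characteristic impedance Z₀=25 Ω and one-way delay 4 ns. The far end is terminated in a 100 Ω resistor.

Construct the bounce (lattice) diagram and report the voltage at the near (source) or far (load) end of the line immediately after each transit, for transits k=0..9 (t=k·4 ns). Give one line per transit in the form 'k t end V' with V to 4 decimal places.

Γ_L=0.600000, Γ_S=0.777778; launch V₁=1·25/225=0.111111
k=0 src: V=0.1111
k=1 load: inc=0.111111, refl=0.111111·0.600000=0.0667; V=0.000000+0.111111+0.066667=0.1778
k=2 src: inc=0.066667, refl=0.066667·0.777778=0.0519; V=0.111111+0.066667+0.051852=0.2296
k=3 load: inc=0.051852, refl=0.051852·0.600000=0.0311; V=0.177778+0.051852+0.031111=0.2607
k=4 src: inc=0.031111, refl=0.031111·0.777778=0.0242; V=0.229630+0.031111+0.024198=0.2849
k=5 load: inc=0.024198, refl=0.024198·0.600000=0.0145; V=0.260741+0.024198+0.014519=0.2995
k=6 src: inc=0.014519, refl=0.014519·0.777778=0.0113; V=0.284938+0.014519+0.011292=0.3107
k=7 load: inc=0.011292, refl=0.011292·0.600000=0.0068; V=0.299457+0.011292+0.006775=0.3175
k=8 src: inc=0.006775, refl=0.006775·0.777778=0.0053; V=0.310749+0.006775+0.005270=0.3228
k=9 load: inc=0.005270, refl=0.005270·0.600000=0.0032; V=0.317524+0.005270+0.003162=0.3260

0 0 source 0.1111
1 4 load 0.1778
2 8 source 0.2296
3 12 load 0.2607
4 16 source 0.2849
5 20 load 0.2995
6 24 source 0.3107
7 28 load 0.3175
8 32 source 0.3228
9 36 load 0.3260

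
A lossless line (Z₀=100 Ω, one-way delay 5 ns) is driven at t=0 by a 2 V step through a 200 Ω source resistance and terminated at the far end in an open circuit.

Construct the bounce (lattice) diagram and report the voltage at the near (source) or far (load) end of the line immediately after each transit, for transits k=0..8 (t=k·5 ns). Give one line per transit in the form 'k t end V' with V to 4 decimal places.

0 0 source 0.6667
1 5 load 1.3333
2 10 source 1.5556
3 15 load 1.7778
4 20 source 1.8519
5 25 load 1.9259
6 30 source 1.9506
7 35 load 1.9753
8 40 source 1.9835

Γ_L=1.000000, Γ_S=0.333333; launch V₁=2·100/300=0.666667
k=0 src: V=0.6667
k=1 load: inc=0.666667, refl=0.666667·1.000000=0.6667; V=0.000000+0.666667+0.666667=1.3333
k=2 src: inc=0.666667, refl=0.666667·0.333333=0.2222; V=0.666667+0.666667+0.222222=1.5556
k=3 load: inc=0.222222, refl=0.222222·1.000000=0.2222; V=1.333333+0.222222+0.222222=1.7778
k=4 src: inc=0.222222, refl=0.222222·0.333333=0.0741; V=1.555556+0.222222+0.074074=1.8519
k=5 load: inc=0.074074, refl=0.074074·1.000000=0.0741; V=1.777778+0.074074+0.074074=1.9259
k=6 src: inc=0.074074, refl=0.074074·0.333333=0.0247; V=1.851852+0.074074+0.024691=1.9506
k=7 load: inc=0.024691, refl=0.024691·1.000000=0.0247; V=1.925926+0.024691+0.024691=1.9753
k=8 src: inc=0.024691, refl=0.024691·0.333333=0.0082; V=1.950617+0.024691+0.008230=1.9835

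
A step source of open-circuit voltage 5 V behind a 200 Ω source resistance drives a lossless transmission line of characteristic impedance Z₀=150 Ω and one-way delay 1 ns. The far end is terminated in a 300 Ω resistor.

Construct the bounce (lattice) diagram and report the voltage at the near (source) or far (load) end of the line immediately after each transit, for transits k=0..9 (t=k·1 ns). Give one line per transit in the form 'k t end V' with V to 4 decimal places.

0 0 source 2.1429
1 1 load 2.8571
2 2 source 2.9592
3 3 load 2.9932
4 4 source 2.9981
5 5 load 2.9997
6 6 source 2.9999
7 7 load 3.0000
8 8 source 3.0000
9 9 load 3.0000

Γ_L=0.333333, Γ_S=0.142857; launch V₁=5·150/350=2.142857
k=0 src: V=2.1429
k=1 load: inc=2.142857, refl=2.142857·0.333333=0.7143; V=0.000000+2.142857+0.714286=2.8571
k=2 src: inc=0.714286, refl=0.714286·0.142857=0.1020; V=2.142857+0.714286+0.102041=2.9592
k=3 load: inc=0.102041, refl=0.102041·0.333333=0.0340; V=2.857143+0.102041+0.034014=2.9932
k=4 src: inc=0.034014, refl=0.034014·0.142857=0.0049; V=2.959184+0.034014+0.004859=2.9981
k=5 load: inc=0.004859, refl=0.004859·0.333333=0.0016; V=2.993197+0.004859+0.001620=2.9997
k=6 src: inc=0.001620, refl=0.001620·0.142857=0.0002; V=2.998056+0.001620+0.000231=2.9999
k=7 load: inc=0.000231, refl=0.000231·0.333333=0.0001; V=2.999676+0.000231+0.000077=3.0000
k=8 src: inc=0.000077, refl=0.000077·0.142857=0.0000; V=2.999907+0.000077+0.000011=3.0000
k=9 load: inc=0.000011, refl=0.000011·0.333333=0.0000; V=2.999985+0.000011+0.000004=3.0000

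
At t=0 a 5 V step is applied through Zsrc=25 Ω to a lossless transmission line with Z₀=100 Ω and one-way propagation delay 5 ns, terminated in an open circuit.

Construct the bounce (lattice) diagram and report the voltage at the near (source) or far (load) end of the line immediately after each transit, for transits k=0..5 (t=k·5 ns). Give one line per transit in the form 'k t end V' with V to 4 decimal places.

Γ_L=1.000000, Γ_S=-0.600000; launch V₁=5·100/125=4.000000
k=0 src: V=4.0000
k=1 load: inc=4.000000, refl=4.000000·1.000000=4.0000; V=0.000000+4.000000+4.000000=8.0000
k=2 src: inc=4.000000, refl=4.000000·-0.600000=-2.4000; V=4.000000+4.000000+-2.400000=5.6000
k=3 load: inc=-2.400000, refl=-2.400000·1.000000=-2.4000; V=8.000000+-2.400000+-2.400000=3.2000
k=4 src: inc=-2.400000, refl=-2.400000·-0.600000=1.4400; V=5.600000+-2.400000+1.440000=4.6400
k=5 load: inc=1.440000, refl=1.440000·1.000000=1.4400; V=3.200000+1.440000+1.440000=6.0800

0 0 source 4.0000
1 5 load 8.0000
2 10 source 5.6000
3 15 load 3.2000
4 20 source 4.6400
5 25 load 6.0800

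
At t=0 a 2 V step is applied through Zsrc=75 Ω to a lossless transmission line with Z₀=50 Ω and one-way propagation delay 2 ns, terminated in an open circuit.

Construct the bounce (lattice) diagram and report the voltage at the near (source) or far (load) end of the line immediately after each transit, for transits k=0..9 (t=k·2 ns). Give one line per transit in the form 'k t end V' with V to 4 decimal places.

0 0 source 0.8000
1 2 load 1.6000
2 4 source 1.7600
3 6 load 1.9200
4 8 source 1.9520
5 10 load 1.9840
6 12 source 1.9904
7 14 load 1.9968
8 16 source 1.9981
9 18 load 1.9994

Γ_L=1.000000, Γ_S=0.200000; launch V₁=2·50/125=0.800000
k=0 src: V=0.8000
k=1 load: inc=0.800000, refl=0.800000·1.000000=0.8000; V=0.000000+0.800000+0.800000=1.6000
k=2 src: inc=0.800000, refl=0.800000·0.200000=0.1600; V=0.800000+0.800000+0.160000=1.7600
k=3 load: inc=0.160000, refl=0.160000·1.000000=0.1600; V=1.600000+0.160000+0.160000=1.9200
k=4 src: inc=0.160000, refl=0.160000·0.200000=0.0320; V=1.760000+0.160000+0.032000=1.9520
k=5 load: inc=0.032000, refl=0.032000·1.000000=0.0320; V=1.920000+0.032000+0.032000=1.9840
k=6 src: inc=0.032000, refl=0.032000·0.200000=0.0064; V=1.952000+0.032000+0.006400=1.9904
k=7 load: inc=0.006400, refl=0.006400·1.000000=0.0064; V=1.984000+0.006400+0.006400=1.9968
k=8 src: inc=0.006400, refl=0.006400·0.200000=0.0013; V=1.990400+0.006400+0.001280=1.9981
k=9 load: inc=0.001280, refl=0.001280·1.000000=0.0013; V=1.996800+0.001280+0.001280=1.9994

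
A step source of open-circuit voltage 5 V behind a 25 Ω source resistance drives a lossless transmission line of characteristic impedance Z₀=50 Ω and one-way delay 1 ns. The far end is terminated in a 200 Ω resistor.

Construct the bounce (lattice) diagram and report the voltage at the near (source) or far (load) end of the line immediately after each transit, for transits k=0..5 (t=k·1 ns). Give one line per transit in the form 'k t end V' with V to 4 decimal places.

0 0 source 3.3333
1 1 load 5.3333
2 2 source 4.6667
3 3 load 4.2667
4 4 source 4.4000
5 5 load 4.4800

Γ_L=0.600000, Γ_S=-0.333333; launch V₁=5·50/75=3.333333
k=0 src: V=3.3333
k=1 load: inc=3.333333, refl=3.333333·0.600000=2.0000; V=0.000000+3.333333+2.000000=5.3333
k=2 src: inc=2.000000, refl=2.000000·-0.333333=-0.6667; V=3.333333+2.000000+-0.666667=4.6667
k=3 load: inc=-0.666667, refl=-0.666667·0.600000=-0.4000; V=5.333333+-0.666667+-0.400000=4.2667
k=4 src: inc=-0.400000, refl=-0.400000·-0.333333=0.1333; V=4.666667+-0.400000+0.133333=4.4000
k=5 load: inc=0.133333, refl=0.133333·0.600000=0.0800; V=4.266667+0.133333+0.080000=4.4800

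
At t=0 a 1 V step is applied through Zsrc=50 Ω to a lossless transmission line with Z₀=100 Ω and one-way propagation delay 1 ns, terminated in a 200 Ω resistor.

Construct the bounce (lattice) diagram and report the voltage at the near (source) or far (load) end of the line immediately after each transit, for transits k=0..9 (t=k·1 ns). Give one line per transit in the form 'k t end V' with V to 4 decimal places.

Γ_L=0.333333, Γ_S=-0.333333; launch V₁=1·100/150=0.666667
k=0 src: V=0.6667
k=1 load: inc=0.666667, refl=0.666667·0.333333=0.2222; V=0.000000+0.666667+0.222222=0.8889
k=2 src: inc=0.222222, refl=0.222222·-0.333333=-0.0741; V=0.666667+0.222222+-0.074074=0.8148
k=3 load: inc=-0.074074, refl=-0.074074·0.333333=-0.0247; V=0.888889+-0.074074+-0.024691=0.7901
k=4 src: inc=-0.024691, refl=-0.024691·-0.333333=0.0082; V=0.814815+-0.024691+0.008230=0.7984
k=5 load: inc=0.008230, refl=0.008230·0.333333=0.0027; V=0.790123+0.008230+0.002743=0.8011
k=6 src: inc=0.002743, refl=0.002743·-0.333333=-0.0009; V=0.798354+0.002743+-0.000914=0.8002
k=7 load: inc=-0.000914, refl=-0.000914·0.333333=-0.0003; V=0.801097+-0.000914+-0.000305=0.7999
k=8 src: inc=-0.000305, refl=-0.000305·-0.333333=0.0001; V=0.800183+-0.000305+0.000102=0.8000
k=9 load: inc=0.000102, refl=0.000102·0.333333=0.0000; V=0.799878+0.000102+0.000034=0.8000

0 0 source 0.6667
1 1 load 0.8889
2 2 source 0.8148
3 3 load 0.7901
4 4 source 0.7984
5 5 load 0.8011
6 6 source 0.8002
7 7 load 0.7999
8 8 source 0.8000
9 9 load 0.8000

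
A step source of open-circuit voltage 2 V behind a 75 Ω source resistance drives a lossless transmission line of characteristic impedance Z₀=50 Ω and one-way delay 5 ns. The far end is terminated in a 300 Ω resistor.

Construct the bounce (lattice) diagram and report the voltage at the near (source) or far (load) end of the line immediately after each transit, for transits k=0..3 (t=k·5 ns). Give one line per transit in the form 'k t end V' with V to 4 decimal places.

Γ_L=0.714286, Γ_S=0.200000; launch V₁=2·50/125=0.800000
k=0 src: V=0.8000
k=1 load: inc=0.800000, refl=0.800000·0.714286=0.5714; V=0.000000+0.800000+0.571429=1.3714
k=2 src: inc=0.571429, refl=0.571429·0.200000=0.1143; V=0.800000+0.571429+0.114286=1.4857
k=3 load: inc=0.114286, refl=0.114286·0.714286=0.0816; V=1.371429+0.114286+0.081633=1.5673

0 0 source 0.8000
1 5 load 1.3714
2 10 source 1.4857
3 15 load 1.5673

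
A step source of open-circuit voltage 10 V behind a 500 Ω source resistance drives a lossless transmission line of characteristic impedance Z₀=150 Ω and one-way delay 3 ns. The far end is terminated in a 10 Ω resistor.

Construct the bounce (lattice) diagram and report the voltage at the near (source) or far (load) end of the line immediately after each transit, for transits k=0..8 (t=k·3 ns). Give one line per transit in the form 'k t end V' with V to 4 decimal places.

0 0 source 2.3077
1 3 load 0.2885
2 6 source -0.7988
3 9 load 0.1526
4 12 source 0.6648
5 15 load 0.2166
6 18 source -0.0248
7 21 load 0.1864
8 24 source 0.3001

Γ_L=-0.875000, Γ_S=0.538462; launch V₁=10·150/650=2.307692
k=0 src: V=2.3077
k=1 load: inc=2.307692, refl=2.307692·-0.875000=-2.0192; V=0.000000+2.307692+-2.019231=0.2885
k=2 src: inc=-2.019231, refl=-2.019231·0.538462=-1.0873; V=2.307692+-2.019231+-1.087278=-0.7988
k=3 load: inc=-1.087278, refl=-1.087278·-0.875000=0.9514; V=0.288462+-1.087278+0.951368=0.1526
k=4 src: inc=0.951368, refl=0.951368·0.538462=0.5123; V=-0.798817+0.951368+0.512275=0.6648
k=5 load: inc=0.512275, refl=0.512275·-0.875000=-0.4482; V=0.152552+0.512275+-0.448241=0.2166
k=6 src: inc=-0.448241, refl=-0.448241·0.538462=-0.2414; V=0.664827+-0.448241+-0.241360=-0.0248
k=7 load: inc=-0.241360, refl=-0.241360·-0.875000=0.2112; V=0.216586+-0.241360+0.211190=0.1864
k=8 src: inc=0.211190, refl=0.211190·0.538462=0.1137; V=-0.024774+0.211190+0.113718=0.3001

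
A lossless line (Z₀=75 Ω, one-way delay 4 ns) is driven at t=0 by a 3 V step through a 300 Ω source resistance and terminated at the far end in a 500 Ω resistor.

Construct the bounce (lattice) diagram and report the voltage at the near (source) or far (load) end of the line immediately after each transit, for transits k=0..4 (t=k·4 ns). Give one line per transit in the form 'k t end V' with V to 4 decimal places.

Γ_L=0.739130, Γ_S=0.600000; launch V₁=3·75/375=0.600000
k=0 src: V=0.6000
k=1 load: inc=0.600000, refl=0.600000·0.739130=0.4435; V=0.000000+0.600000+0.443478=1.0435
k=2 src: inc=0.443478, refl=0.443478·0.600000=0.2661; V=0.600000+0.443478+0.266087=1.3096
k=3 load: inc=0.266087, refl=0.266087·0.739130=0.1967; V=1.043478+0.266087+0.196673=1.5062
k=4 src: inc=0.196673, refl=0.196673·0.600000=0.1180; V=1.309565+0.196673+0.118004=1.6242

0 0 source 0.6000
1 4 load 1.0435
2 8 source 1.3096
3 12 load 1.5062
4 16 source 1.6242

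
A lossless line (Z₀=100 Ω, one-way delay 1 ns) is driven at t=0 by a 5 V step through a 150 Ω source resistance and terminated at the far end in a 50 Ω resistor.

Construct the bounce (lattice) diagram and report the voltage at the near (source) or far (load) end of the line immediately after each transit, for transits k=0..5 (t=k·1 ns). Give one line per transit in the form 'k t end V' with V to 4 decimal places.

Γ_L=-0.333333, Γ_S=0.200000; launch V₁=5·100/250=2.000000
k=0 src: V=2.0000
k=1 load: inc=2.000000, refl=2.000000·-0.333333=-0.6667; V=0.000000+2.000000+-0.666667=1.3333
k=2 src: inc=-0.666667, refl=-0.666667·0.200000=-0.1333; V=2.000000+-0.666667+-0.133333=1.2000
k=3 load: inc=-0.133333, refl=-0.133333·-0.333333=0.0444; V=1.333333+-0.133333+0.044444=1.2444
k=4 src: inc=0.044444, refl=0.044444·0.200000=0.0089; V=1.200000+0.044444+0.008889=1.2533
k=5 load: inc=0.008889, refl=0.008889·-0.333333=-0.0030; V=1.244444+0.008889+-0.002963=1.2504

0 0 source 2.0000
1 1 load 1.3333
2 2 source 1.2000
3 3 load 1.2444
4 4 source 1.2533
5 5 load 1.2504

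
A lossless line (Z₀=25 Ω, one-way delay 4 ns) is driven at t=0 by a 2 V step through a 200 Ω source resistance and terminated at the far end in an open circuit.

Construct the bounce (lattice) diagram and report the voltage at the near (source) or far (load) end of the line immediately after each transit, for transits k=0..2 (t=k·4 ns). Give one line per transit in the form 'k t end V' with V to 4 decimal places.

Γ_L=1.000000, Γ_S=0.777778; launch V₁=2·25/225=0.222222
k=0 src: V=0.2222
k=1 load: inc=0.222222, refl=0.222222·1.000000=0.2222; V=0.000000+0.222222+0.222222=0.4444
k=2 src: inc=0.222222, refl=0.222222·0.777778=0.1728; V=0.222222+0.222222+0.172840=0.6173

0 0 source 0.2222
1 4 load 0.4444
2 8 source 0.6173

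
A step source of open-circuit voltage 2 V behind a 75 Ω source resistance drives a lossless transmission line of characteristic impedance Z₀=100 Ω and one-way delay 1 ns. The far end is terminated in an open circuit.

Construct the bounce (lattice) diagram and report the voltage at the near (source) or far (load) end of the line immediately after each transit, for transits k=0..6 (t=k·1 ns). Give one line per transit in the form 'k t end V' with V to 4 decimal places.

0 0 source 1.1429
1 1 load 2.2857
2 2 source 2.1224
3 3 load 1.9592
4 4 source 1.9825
5 5 load 2.0058
6 6 source 2.0025

Γ_L=1.000000, Γ_S=-0.142857; launch V₁=2·100/175=1.142857
k=0 src: V=1.1429
k=1 load: inc=1.142857, refl=1.142857·1.000000=1.1429; V=0.000000+1.142857+1.142857=2.2857
k=2 src: inc=1.142857, refl=1.142857·-0.142857=-0.1633; V=1.142857+1.142857+-0.163265=2.1224
k=3 load: inc=-0.163265, refl=-0.163265·1.000000=-0.1633; V=2.285714+-0.163265+-0.163265=1.9592
k=4 src: inc=-0.163265, refl=-0.163265·-0.142857=0.0233; V=2.122449+-0.163265+0.023324=1.9825
k=5 load: inc=0.023324, refl=0.023324·1.000000=0.0233; V=1.959184+0.023324+0.023324=2.0058
k=6 src: inc=0.023324, refl=0.023324·-0.142857=-0.0033; V=1.982507+0.023324+-0.003332=2.0025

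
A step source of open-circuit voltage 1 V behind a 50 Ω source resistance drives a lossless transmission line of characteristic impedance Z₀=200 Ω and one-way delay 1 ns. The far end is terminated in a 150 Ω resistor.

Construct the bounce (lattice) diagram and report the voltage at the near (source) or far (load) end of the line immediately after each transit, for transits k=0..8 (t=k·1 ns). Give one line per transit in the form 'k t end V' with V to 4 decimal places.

0 0 source 0.8000
1 1 load 0.6857
2 2 source 0.7543
3 3 load 0.7445
4 4 source 0.7504
5 5 load 0.7495
6 6 source 0.7500
7 7 load 0.7500
8 8 source 0.7500

Γ_L=-0.142857, Γ_S=-0.600000; launch V₁=1·200/250=0.800000
k=0 src: V=0.8000
k=1 load: inc=0.800000, refl=0.800000·-0.142857=-0.1143; V=0.000000+0.800000+-0.114286=0.6857
k=2 src: inc=-0.114286, refl=-0.114286·-0.600000=0.0686; V=0.800000+-0.114286+0.068571=0.7543
k=3 load: inc=0.068571, refl=0.068571·-0.142857=-0.0098; V=0.685714+0.068571+-0.009796=0.7445
k=4 src: inc=-0.009796, refl=-0.009796·-0.600000=0.0059; V=0.754286+-0.009796+0.005878=0.7504
k=5 load: inc=0.005878, refl=0.005878·-0.142857=-0.0008; V=0.744490+0.005878+-0.000840=0.7495
k=6 src: inc=-0.000840, refl=-0.000840·-0.600000=0.0005; V=0.750367+-0.000840+0.000504=0.7500
k=7 load: inc=0.000504, refl=0.000504·-0.142857=-0.0001; V=0.749528+0.000504+-0.000072=0.7500
k=8 src: inc=-0.000072, refl=-0.000072·-0.600000=0.0000; V=0.750031+-0.000072+0.000043=0.7500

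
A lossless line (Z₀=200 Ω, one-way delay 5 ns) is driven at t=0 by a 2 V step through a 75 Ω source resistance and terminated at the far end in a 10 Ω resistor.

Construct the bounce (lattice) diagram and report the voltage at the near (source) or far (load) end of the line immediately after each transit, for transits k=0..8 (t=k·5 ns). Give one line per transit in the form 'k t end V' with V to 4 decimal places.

Γ_L=-0.904762, Γ_S=-0.454545; launch V₁=2·200/275=1.454545
k=0 src: V=1.4545
k=1 load: inc=1.454545, refl=1.454545·-0.904762=-1.3160; V=0.000000+1.454545+-1.316017=0.1385
k=2 src: inc=-1.316017, refl=-1.316017·-0.454545=0.5982; V=1.454545+-1.316017+0.598190=0.7367
k=3 load: inc=0.598190, refl=0.598190·-0.904762=-0.5412; V=0.138528+0.598190+-0.541219=0.1955
k=4 src: inc=-0.541219, refl=-0.541219·-0.454545=0.2460; V=0.736718+-0.541219+0.246009=0.4415
k=5 load: inc=0.246009, refl=0.246009·-0.904762=-0.2226; V=0.195499+0.246009+-0.222579=0.2189
k=6 src: inc=-0.222579, refl=-0.222579·-0.454545=0.1012; V=0.441507+-0.222579+0.101172=0.3201
k=7 load: inc=0.101172, refl=0.101172·-0.904762=-0.0915; V=0.218928+0.101172+-0.091537=0.2286
k=8 src: inc=-0.091537, refl=-0.091537·-0.454545=0.0416; V=0.320100+-0.091537+0.041608=0.2702

0 0 source 1.4545
1 5 load 0.1385
2 10 source 0.7367
3 15 load 0.1955
4 20 source 0.4415
5 25 load 0.2189
6 30 source 0.3201
7 35 load 0.2286
8 40 source 0.2702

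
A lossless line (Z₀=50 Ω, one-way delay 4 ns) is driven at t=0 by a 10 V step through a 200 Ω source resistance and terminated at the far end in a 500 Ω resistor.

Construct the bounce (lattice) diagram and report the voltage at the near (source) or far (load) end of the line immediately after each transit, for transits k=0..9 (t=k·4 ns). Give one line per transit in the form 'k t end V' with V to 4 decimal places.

0 0 source 2.0000
1 4 load 3.6364
2 8 source 4.6182
3 12 load 5.4215
4 16 source 5.9035
5 20 load 6.2978
6 24 source 6.5344
7 28 load 6.7280
8 32 source 6.8442
9 36 load 6.9392

Γ_L=0.818182, Γ_S=0.600000; launch V₁=10·50/250=2.000000
k=0 src: V=2.0000
k=1 load: inc=2.000000, refl=2.000000·0.818182=1.6364; V=0.000000+2.000000+1.636364=3.6364
k=2 src: inc=1.636364, refl=1.636364·0.600000=0.9818; V=2.000000+1.636364+0.981818=4.6182
k=3 load: inc=0.981818, refl=0.981818·0.818182=0.8033; V=3.636364+0.981818+0.803306=5.4215
k=4 src: inc=0.803306, refl=0.803306·0.600000=0.4820; V=4.618182+0.803306+0.481983=5.9035
k=5 load: inc=0.481983, refl=0.481983·0.818182=0.3944; V=5.421488+0.481983+0.394350=6.2978
k=6 src: inc=0.394350, refl=0.394350·0.600000=0.2366; V=5.903471+0.394350+0.236610=6.5344
k=7 load: inc=0.236610, refl=0.236610·0.818182=0.1936; V=6.297821+0.236610+0.193590=6.7280
k=8 src: inc=0.193590, refl=0.193590·0.600000=0.1162; V=6.534431+0.193590+0.116154=6.8442
k=9 load: inc=0.116154, refl=0.116154·0.818182=0.0950; V=6.728021+0.116154+0.095035=6.9392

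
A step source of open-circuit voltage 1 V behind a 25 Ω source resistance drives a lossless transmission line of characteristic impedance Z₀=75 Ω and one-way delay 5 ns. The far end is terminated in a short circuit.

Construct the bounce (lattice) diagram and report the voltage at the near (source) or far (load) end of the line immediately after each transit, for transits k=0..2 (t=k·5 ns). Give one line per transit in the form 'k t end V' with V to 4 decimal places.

Γ_L=-1.000000, Γ_S=-0.500000; launch V₁=1·75/100=0.750000
k=0 src: V=0.7500
k=1 load: inc=0.750000, refl=0.750000·-1.000000=-0.7500; V=0.000000+0.750000+-0.750000=0.0000
k=2 src: inc=-0.750000, refl=-0.750000·-0.500000=0.3750; V=0.750000+-0.750000+0.375000=0.3750

0 0 source 0.7500
1 5 load 0.0000
2 10 source 0.3750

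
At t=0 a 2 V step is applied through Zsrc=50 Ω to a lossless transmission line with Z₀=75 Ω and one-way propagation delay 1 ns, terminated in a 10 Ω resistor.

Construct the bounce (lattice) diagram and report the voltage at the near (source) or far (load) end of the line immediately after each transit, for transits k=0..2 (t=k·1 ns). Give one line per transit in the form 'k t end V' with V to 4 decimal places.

Γ_L=-0.764706, Γ_S=-0.200000; launch V₁=2·75/125=1.200000
k=0 src: V=1.2000
k=1 load: inc=1.200000, refl=1.200000·-0.764706=-0.9176; V=0.000000+1.200000+-0.917647=0.2824
k=2 src: inc=-0.917647, refl=-0.917647·-0.200000=0.1835; V=1.200000+-0.917647+0.183529=0.4659

0 0 source 1.2000
1 1 load 0.2824
2 2 source 0.4659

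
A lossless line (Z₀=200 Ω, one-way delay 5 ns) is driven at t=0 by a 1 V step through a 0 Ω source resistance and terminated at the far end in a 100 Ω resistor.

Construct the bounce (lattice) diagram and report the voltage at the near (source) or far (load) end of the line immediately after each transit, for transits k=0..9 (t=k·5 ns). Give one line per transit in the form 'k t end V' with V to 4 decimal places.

Γ_L=-0.333333, Γ_S=-1.000000; launch V₁=1·200/200=1.000000
k=0 src: V=1.0000
k=1 load: inc=1.000000, refl=1.000000·-0.333333=-0.3333; V=0.000000+1.000000+-0.333333=0.6667
k=2 src: inc=-0.333333, refl=-0.333333·-1.000000=0.3333; V=1.000000+-0.333333+0.333333=1.0000
k=3 load: inc=0.333333, refl=0.333333·-0.333333=-0.1111; V=0.666667+0.333333+-0.111111=0.8889
k=4 src: inc=-0.111111, refl=-0.111111·-1.000000=0.1111; V=1.000000+-0.111111+0.111111=1.0000
k=5 load: inc=0.111111, refl=0.111111·-0.333333=-0.0370; V=0.888889+0.111111+-0.037037=0.9630
k=6 src: inc=-0.037037, refl=-0.037037·-1.000000=0.0370; V=1.000000+-0.037037+0.037037=1.0000
k=7 load: inc=0.037037, refl=0.037037·-0.333333=-0.0123; V=0.962963+0.037037+-0.012346=0.9877
k=8 src: inc=-0.012346, refl=-0.012346·-1.000000=0.0123; V=1.000000+-0.012346+0.012346=1.0000
k=9 load: inc=0.012346, refl=0.012346·-0.333333=-0.0041; V=0.987654+0.012346+-0.004115=0.9959

0 0 source 1.0000
1 5 load 0.6667
2 10 source 1.0000
3 15 load 0.8889
4 20 source 1.0000
5 25 load 0.9630
6 30 source 1.0000
7 35 load 0.9877
8 40 source 1.0000
9 45 load 0.9959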